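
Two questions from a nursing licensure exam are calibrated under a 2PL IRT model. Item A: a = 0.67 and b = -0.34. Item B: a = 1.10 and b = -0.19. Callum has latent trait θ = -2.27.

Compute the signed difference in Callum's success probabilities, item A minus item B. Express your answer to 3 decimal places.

0.123

P(θ) = 1 / (1 + exp(−a(θ − b)))
P_A = 0.2153
P_B = 0.0921
P_A − P_B = 0.1232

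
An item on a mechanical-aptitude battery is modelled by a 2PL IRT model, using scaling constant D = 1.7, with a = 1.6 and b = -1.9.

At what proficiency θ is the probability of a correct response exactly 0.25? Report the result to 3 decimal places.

P(θ) = 1 / (1 + exp(−D·a(θ − b)))
logit = ln(0.2500/0.7500) = -1.0986
θ = b + logit/(1.7·a) = -1.9 + (-1.0986)/2.7200 = -2.3039

-2.304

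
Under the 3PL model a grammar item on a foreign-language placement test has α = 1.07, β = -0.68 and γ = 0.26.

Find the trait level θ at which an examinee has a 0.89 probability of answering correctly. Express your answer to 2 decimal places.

P(θ) = γ + (1 − γ) · 1 / (1 + exp(−α(θ − β)))
Remove guessing floor: (0.89 − 0.26)/(1 − 0.26) = 0.8514
logit = ln(0.8514/0.1486) = 1.7452
θ = β + logit/(α) = -0.68 + 1.7452/1.0700 = 0.9511

0.95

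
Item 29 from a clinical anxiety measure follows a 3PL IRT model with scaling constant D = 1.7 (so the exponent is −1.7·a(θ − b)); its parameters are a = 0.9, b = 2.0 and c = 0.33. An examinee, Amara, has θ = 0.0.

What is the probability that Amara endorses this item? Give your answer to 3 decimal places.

P(θ) = c + (1 − c) · 1 / (1 + exp(−D·a(θ − b)))
Exponent: 1.7 × 0.9 × (0.0 − 2.0) = -3.0600
1/(1 + e^{3.0600}) = 0.0448
P = 0.33 + 0.67 × 0.0448 = 0.3600

0.360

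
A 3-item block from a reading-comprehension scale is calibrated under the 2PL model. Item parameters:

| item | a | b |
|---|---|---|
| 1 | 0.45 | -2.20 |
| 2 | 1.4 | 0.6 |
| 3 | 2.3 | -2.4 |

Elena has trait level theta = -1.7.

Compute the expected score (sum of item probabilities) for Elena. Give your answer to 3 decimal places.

1.428

P(theta) = 1 / (1 + exp(−a(theta − b)))
P_1 = 1/(1+e^{-0.2250}) = 0.5560
P_2 = 1/(1+e^{3.2200}) = 0.0384
P_3 = 1/(1+e^{-1.6100}) = 0.8334
E[score] = 0.5560 + 0.0384 + 0.8334 = 1.4278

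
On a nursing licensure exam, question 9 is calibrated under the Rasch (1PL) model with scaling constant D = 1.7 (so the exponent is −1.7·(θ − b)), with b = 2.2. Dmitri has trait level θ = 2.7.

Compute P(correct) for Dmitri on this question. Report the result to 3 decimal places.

P(θ) = 1 / (1 + exp(−D·(θ − b)))
Exponent: 1.7 × (2.7 − 2.2) = 0.8500
1/(1 + e^{-0.8500}) = 0.7006
P = 0.7006

0.701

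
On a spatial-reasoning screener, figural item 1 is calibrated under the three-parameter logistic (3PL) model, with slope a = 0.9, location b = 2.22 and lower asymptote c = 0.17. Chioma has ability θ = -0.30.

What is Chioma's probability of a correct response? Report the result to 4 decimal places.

0.2479

P(θ) = c + (1 − c) · 1 / (1 + exp(−a(θ − b)))
Exponent: 0.9 × (-0.30 − 2.22) = -2.2680
1/(1 + e^{2.2680}) = 0.0938
P = 0.17 + 0.83 × 0.0938 = 0.2479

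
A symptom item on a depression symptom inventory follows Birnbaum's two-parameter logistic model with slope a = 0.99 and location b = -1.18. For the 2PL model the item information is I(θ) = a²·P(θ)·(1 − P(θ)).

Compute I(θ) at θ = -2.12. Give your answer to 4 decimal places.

0.1988

P = 1/(1+e^{0.9306}) = 0.2828
P(1−P) = 0.2828 × 0.7172 = 0.2028
I = a² × P(1−P) = 0.99² × 0.2028 = 0.19879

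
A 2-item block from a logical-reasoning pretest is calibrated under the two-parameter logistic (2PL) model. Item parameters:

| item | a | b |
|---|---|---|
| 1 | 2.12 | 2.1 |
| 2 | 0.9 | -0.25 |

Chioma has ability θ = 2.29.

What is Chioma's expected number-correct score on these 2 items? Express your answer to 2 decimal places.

1.51

P(θ) = 1 / (1 + exp(−a(θ − b)))
P_1 = 1/(1+e^{-0.4028}) = 0.5994
P_2 = 1/(1+e^{-2.2860}) = 0.9077
E[score] = 0.5994 + 0.9077 = 1.5071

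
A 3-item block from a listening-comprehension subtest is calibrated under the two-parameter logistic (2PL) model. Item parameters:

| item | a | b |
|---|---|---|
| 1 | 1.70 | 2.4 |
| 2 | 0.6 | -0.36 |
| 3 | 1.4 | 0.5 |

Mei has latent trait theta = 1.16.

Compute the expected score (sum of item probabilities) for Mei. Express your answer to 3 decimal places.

P(theta) = 1 / (1 + exp(−a(theta − b)))
P_1 = 1/(1+e^{2.1080}) = 0.1083
P_2 = 1/(1+e^{-0.9120}) = 0.7134
P_3 = 1/(1+e^{-0.9240}) = 0.7159
E[score] = 0.1083 + 0.7134 + 0.7159 = 1.5376

1.538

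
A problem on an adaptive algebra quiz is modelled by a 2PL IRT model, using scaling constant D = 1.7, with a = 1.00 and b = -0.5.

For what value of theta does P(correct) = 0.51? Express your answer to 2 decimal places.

P(theta) = 1 / (1 + exp(−D·a(theta − b)))
logit = ln(0.5100/0.4900) = 0.0400
theta = b + logit/(1.7·a) = -0.5 + 0.0400/1.7000 = -0.4765

-0.48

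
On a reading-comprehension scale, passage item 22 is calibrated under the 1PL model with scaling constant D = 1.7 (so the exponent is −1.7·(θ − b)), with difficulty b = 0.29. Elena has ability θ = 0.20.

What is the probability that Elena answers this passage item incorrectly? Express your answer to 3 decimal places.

0.538

P(θ) = 1 / (1 + exp(−D·(θ − b)))
Exponent: 1.7 × (0.20 − 0.29) = -0.1530
1/(1 + e^{0.1530}) = 0.4618
P = 0.4618
P(incorrect) = 1 − 0.4618 = 0.5382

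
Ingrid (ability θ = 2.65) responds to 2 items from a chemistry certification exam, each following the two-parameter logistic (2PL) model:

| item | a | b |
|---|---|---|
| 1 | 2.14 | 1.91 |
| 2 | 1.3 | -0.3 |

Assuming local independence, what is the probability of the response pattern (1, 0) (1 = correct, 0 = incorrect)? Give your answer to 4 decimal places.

0.0175

P(θ) = 1 / (1 + exp(−a(θ − b)))
P_1 = 1/(1+e^{-1.5836}) = 0.8297
P_2 = 1/(1+e^{-3.8350}) = 0.9789
L = P_1 × (1−P_2) = 0.8297 × 0.0211 = 0.01754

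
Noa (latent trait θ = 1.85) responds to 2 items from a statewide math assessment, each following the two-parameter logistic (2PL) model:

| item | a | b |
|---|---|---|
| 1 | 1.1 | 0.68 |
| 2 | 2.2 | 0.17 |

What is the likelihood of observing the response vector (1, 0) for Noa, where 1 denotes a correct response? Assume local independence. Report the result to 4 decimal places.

P(θ) = 1 / (1 + exp(−a(θ − b)))
P_1 = 1/(1+e^{-1.2870}) = 0.7836
P_2 = 1/(1+e^{-3.6960}) = 0.9758
L = P_1 × (1−P_2) = 0.7836 × 0.0242 = 0.01898

0.0190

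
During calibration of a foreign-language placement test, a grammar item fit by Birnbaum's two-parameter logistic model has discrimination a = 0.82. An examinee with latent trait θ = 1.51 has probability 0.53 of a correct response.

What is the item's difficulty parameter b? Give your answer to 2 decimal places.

1.36

P(θ) = 1 / (1 + exp(−a(θ − b)))
logit(0.53) = ln(0.53/0.47) = 0.1201
b = θ − logit/(a) = 1.51 − 0.1201/0.8200 = 1.3635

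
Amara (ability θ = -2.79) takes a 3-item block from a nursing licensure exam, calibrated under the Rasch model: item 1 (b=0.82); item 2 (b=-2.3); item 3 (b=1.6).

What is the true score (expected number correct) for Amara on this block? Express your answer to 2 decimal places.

P(θ) = 1 / (1 + exp(−(θ − b)))
P_1 = 1/(1+e^{3.6100}) = 0.0263
P_2 = 1/(1+e^{0.4900}) = 0.3799
P_3 = 1/(1+e^{4.3900}) = 0.0122
E[score] = 0.0263 + 0.3799 + 0.0122 = 0.4185

0.42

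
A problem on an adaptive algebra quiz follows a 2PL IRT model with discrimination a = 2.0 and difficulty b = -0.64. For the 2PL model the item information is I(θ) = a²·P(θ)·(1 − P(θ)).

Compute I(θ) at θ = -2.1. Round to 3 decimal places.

0.194

P = 1/(1+e^{2.9200}) = 0.0512
P(1−P) = 0.0512 × 0.9488 = 0.0486
I = a² × P(1−P) = 2.0² × 0.0486 = 0.19422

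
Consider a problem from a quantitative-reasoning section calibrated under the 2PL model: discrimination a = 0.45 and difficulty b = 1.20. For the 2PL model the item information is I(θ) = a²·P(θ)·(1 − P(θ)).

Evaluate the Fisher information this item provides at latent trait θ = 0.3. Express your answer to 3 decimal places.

0.049

P = 1/(1+e^{0.4050}) = 0.4001
P(1−P) = 0.4001 × 0.5999 = 0.2400
I = a² × P(1−P) = 0.45² × 0.2400 = 0.04860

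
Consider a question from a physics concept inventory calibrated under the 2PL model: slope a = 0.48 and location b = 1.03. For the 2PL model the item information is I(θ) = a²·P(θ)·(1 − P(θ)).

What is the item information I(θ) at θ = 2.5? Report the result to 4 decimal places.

P = 1/(1+e^{-0.7056}) = 0.6694
P(1−P) = 0.6694 × 0.3306 = 0.2213
I = a² × P(1−P) = 0.48² × 0.2213 = 0.05099

0.0510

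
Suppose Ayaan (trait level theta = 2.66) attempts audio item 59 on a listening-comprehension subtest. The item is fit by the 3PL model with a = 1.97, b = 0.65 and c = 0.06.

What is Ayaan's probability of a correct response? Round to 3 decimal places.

P(theta) = c + (1 − c) · 1 / (1 + exp(−a(theta − b)))
Exponent: 1.97 × (2.66 − 0.65) = 3.9597
1/(1 + e^{-3.9597}) = 0.9813
P = 0.06 + 0.94 × 0.9813 = 0.9824

0.982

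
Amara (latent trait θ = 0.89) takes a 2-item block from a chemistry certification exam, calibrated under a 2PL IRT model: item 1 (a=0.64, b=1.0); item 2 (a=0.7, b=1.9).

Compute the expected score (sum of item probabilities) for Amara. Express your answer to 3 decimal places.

P(θ) = 1 / (1 + exp(−a(θ − b)))
P_1 = 1/(1+e^{0.0704}) = 0.4824
P_2 = 1/(1+e^{0.7070}) = 0.3303
E[score] = 0.4824 + 0.3303 = 0.8127

0.813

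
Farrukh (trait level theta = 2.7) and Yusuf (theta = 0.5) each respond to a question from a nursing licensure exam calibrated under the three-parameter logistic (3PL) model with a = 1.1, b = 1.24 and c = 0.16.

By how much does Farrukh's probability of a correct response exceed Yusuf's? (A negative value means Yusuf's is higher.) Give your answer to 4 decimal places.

0.4417

P(theta) = c + (1 − c) · 1 / (1 + exp(−a(theta − b)))
P(Farrukh) = 0.8596  [exponent 1.6060]
P(Yusuf) = 0.4179  [exponent -0.8140]
Difference = 0.8596 − 0.4179 = 0.4417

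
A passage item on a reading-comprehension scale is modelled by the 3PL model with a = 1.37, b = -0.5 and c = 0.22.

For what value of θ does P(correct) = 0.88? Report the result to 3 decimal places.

0.744

P(θ) = c + (1 − c) · 1 / (1 + exp(−a(θ − b)))
Remove guessing floor: (0.88 − 0.22)/(1 − 0.22) = 0.8462
logit = ln(0.8462/0.1538) = 1.7047
θ = b + logit/(a) = -0.5 + 1.7047/1.3700 = 0.7443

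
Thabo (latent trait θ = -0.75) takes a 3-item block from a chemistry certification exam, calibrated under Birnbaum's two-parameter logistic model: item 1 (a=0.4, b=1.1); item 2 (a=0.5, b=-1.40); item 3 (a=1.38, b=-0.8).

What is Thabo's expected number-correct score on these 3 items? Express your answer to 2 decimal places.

1.42

P(θ) = 1 / (1 + exp(−a(θ − b)))
P_1 = 1/(1+e^{0.7400}) = 0.3230
P_2 = 1/(1+e^{-0.3250}) = 0.5805
P_3 = 1/(1+e^{-0.0690}) = 0.5172
E[score] = 0.3230 + 0.5805 + 0.5172 = 1.4208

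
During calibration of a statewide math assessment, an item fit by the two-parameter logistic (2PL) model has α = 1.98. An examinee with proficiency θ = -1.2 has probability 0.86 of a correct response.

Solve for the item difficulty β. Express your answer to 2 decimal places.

P(θ) = 1 / (1 + exp(−α(θ − β)))
logit(0.86) = ln(0.86/0.14) = 1.8153
β = θ − logit/(α) = -1.2 − 1.8153/1.9800 = -2.1168

-2.12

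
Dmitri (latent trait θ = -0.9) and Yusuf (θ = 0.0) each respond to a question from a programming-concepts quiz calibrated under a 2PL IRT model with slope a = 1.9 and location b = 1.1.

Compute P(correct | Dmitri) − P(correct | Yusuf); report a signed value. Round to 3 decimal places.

-0.088

P(θ) = 1 / (1 + exp(−a(θ − b)))
P(Dmitri) = 0.0219  [exponent -3.8000]
P(Yusuf) = 0.1101  [exponent -2.0900]
Difference = 0.0219 − 0.1101 = -0.0882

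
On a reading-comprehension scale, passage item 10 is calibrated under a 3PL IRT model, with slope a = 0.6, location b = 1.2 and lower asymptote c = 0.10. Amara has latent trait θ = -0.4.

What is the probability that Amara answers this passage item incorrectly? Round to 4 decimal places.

P(θ) = c + (1 − c) · 1 / (1 + exp(−a(θ − b)))
Exponent: 0.6 × (-0.4 − 1.2) = -0.9600
1/(1 + e^{0.9600}) = 0.2769
P = 0.10 + 0.90 × 0.2769 = 0.3492
P(incorrect) = 1 − 0.3492 = 0.6508

0.6508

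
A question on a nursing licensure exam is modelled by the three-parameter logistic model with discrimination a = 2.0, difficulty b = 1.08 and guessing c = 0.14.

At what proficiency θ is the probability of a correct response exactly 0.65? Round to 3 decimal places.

P(θ) = c + (1 − c) · 1 / (1 + exp(−a(θ − b)))
Remove guessing floor: (0.65 − 0.14)/(1 − 0.14) = 0.5930
logit = ln(0.5930/0.4070) = 0.3765
θ = b + logit/(a) = 1.08 + 0.3765/2.0000 = 1.2682

1.268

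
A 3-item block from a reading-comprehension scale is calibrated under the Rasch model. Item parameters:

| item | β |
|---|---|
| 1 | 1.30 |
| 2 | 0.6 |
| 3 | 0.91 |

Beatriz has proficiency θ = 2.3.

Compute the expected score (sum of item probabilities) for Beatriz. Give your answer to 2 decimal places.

P(θ) = 1 / (1 + exp(−(θ − β)))
P_1 = 1/(1+e^{-1.0000}) = 0.7311
P_2 = 1/(1+e^{-1.7000}) = 0.8455
P_3 = 1/(1+e^{-1.3900}) = 0.8006
E[score] = 0.7311 + 0.8455 + 0.8006 = 2.3772

2.38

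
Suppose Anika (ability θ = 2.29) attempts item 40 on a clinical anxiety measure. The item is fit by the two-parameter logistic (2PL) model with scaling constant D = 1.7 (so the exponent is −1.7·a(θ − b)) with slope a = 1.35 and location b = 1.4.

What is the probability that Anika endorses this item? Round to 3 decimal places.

P(θ) = 1 / (1 + exp(−D·a(θ − b)))
Exponent: 1.7 × 1.35 × (2.29 − 1.4) = 2.0426
1/(1 + e^{-2.0426}) = 0.8852
P = 0.8852

0.885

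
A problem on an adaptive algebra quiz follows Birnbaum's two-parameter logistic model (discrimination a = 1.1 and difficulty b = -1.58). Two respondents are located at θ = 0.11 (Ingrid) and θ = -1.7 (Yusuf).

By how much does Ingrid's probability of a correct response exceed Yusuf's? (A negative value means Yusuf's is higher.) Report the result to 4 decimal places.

0.3981

P(θ) = 1 / (1 + exp(−a(θ − b)))
P(Ingrid) = 0.8652  [exponent 1.8590]
P(Yusuf) = 0.4670  [exponent -0.1320]
Difference = 0.8652 − 0.4670 = 0.3981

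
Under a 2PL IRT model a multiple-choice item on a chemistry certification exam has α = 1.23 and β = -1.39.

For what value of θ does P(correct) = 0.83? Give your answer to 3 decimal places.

P(θ) = 1 / (1 + exp(−α(θ − β)))
logit = ln(0.8300/0.1700) = 1.5856
θ = β + logit/(α) = -1.39 + 1.5856/1.2300 = -0.1009

-0.101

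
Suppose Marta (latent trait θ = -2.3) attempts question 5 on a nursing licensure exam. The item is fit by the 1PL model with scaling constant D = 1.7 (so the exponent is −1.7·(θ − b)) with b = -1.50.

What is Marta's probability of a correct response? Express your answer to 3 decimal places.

0.204

P(θ) = 1 / (1 + exp(−D·(θ − b)))
Exponent: 1.7 × (-2.3 − (-1.50)) = -1.3600
1/(1 + e^{1.3600}) = 0.2042
P = 0.2042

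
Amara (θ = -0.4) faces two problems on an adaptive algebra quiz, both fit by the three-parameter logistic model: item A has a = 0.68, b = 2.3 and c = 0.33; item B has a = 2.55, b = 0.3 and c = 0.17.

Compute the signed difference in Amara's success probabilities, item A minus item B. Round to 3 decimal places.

0.133

P(θ) = c + (1 − c) · 1 / (1 + exp(−a(θ − b)))
P_A = 0.4221
P_B = 0.2893
P_A − P_B = 0.1329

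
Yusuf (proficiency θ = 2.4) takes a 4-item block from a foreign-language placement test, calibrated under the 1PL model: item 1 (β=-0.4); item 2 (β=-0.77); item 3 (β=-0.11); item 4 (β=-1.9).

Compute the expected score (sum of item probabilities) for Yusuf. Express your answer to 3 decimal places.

P(θ) = 1 / (1 + exp(−(θ − β)))
P_1 = 1/(1+e^{-2.8000}) = 0.9427
P_2 = 1/(1+e^{-3.1700}) = 0.9597
P_3 = 1/(1+e^{-2.5100}) = 0.9248
P_4 = 1/(1+e^{-4.3000}) = 0.9866
E[score] = 0.9427 + 0.9597 + 0.9248 + 0.9866 = 3.8138

3.814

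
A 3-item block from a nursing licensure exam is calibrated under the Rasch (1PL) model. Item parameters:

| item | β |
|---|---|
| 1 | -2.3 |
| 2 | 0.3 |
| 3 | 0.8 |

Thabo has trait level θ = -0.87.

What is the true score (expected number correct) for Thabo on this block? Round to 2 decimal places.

P(θ) = 1 / (1 + exp(−(θ − β)))
P_1 = 1/(1+e^{-1.4300}) = 0.8069
P_2 = 1/(1+e^{1.1700}) = 0.2369
P_3 = 1/(1+e^{1.6700}) = 0.1584
E[score] = 0.8069 + 0.2369 + 0.1584 = 1.2022

1.20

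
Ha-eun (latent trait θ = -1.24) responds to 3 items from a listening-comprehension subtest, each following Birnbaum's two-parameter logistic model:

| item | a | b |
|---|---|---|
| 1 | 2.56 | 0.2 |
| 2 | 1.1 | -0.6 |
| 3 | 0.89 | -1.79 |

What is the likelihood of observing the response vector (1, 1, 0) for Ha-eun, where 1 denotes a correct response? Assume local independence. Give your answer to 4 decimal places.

P(θ) = 1 / (1 + exp(−a(θ − b)))
P_1 = 1/(1+e^{3.6864}) = 0.0244
P_2 = 1/(1+e^{0.7040}) = 0.3309
P_3 = 1/(1+e^{-0.4895}) = 0.6200
L = P_1 × P_2 × (1−P_3) = 0.0244 × 0.3309 × 0.3800 = 0.00307

0.0031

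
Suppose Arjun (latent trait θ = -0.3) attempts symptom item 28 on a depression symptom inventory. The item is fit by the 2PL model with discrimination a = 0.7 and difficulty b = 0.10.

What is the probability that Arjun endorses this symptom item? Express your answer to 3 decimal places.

P(θ) = 1 / (1 + exp(−a(θ − b)))
Exponent: 0.7 × (-0.3 − 0.10) = -0.2800
1/(1 + e^{0.2800}) = 0.4305

0.430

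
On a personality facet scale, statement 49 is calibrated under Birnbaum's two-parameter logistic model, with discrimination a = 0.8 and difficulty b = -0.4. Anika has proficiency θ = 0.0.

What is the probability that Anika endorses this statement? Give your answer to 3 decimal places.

P(θ) = 1 / (1 + exp(−a(θ − b)))
Exponent: 0.8 × (0.0 − (-0.4)) = 0.3200
1/(1 + e^{-0.3200}) = 0.5793

0.579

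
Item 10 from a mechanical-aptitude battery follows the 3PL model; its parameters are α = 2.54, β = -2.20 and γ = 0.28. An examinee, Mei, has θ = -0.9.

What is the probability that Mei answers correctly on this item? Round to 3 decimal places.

0.974

P(θ) = γ + (1 − γ) · 1 / (1 + exp(−α(θ − β)))
Exponent: 2.54 × (-0.9 − (-2.20)) = 3.3020
1/(1 + e^{-3.3020}) = 0.9645
P = 0.28 + 0.72 × 0.9645 = 0.9744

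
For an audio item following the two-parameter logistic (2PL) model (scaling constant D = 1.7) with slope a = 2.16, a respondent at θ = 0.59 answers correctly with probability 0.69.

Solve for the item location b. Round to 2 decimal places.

P(θ) = 1 / (1 + exp(−D·a(θ − b)))
logit(0.69) = ln(0.69/0.31) = 0.8001
b = θ − logit/(1.7·a) = 0.59 − 0.8001/3.6720 = 0.3721

0.37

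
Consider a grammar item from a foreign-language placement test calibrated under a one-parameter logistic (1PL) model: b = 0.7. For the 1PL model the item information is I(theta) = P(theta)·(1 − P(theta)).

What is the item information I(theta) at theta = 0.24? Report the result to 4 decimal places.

P = 1/(1+e^{0.4600}) = 0.3870
P(1−P) = 0.3870 × 0.6130 = 0.2372
I = P(1−P) = 0.23723

0.2372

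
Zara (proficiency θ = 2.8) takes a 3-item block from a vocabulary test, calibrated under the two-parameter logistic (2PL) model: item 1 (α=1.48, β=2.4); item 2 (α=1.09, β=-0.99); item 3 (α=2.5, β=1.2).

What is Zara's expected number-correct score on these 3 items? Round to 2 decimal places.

P(θ) = 1 / (1 + exp(−α(θ − β)))
P_1 = 1/(1+e^{-0.5920}) = 0.6438
P_2 = 1/(1+e^{-4.1311}) = 0.9842
P_3 = 1/(1+e^{-4.0000}) = 0.9820
E[score] = 0.6438 + 0.9842 + 0.9820 = 2.6100

2.61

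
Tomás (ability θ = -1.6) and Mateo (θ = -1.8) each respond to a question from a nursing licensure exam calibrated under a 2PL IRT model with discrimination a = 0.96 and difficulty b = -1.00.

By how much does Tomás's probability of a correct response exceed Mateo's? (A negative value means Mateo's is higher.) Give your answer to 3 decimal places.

P(θ) = 1 / (1 + exp(−a(θ − b)))
P(Tomás) = 0.3599  [exponent -0.5760]
P(Mateo) = 0.3169  [exponent -0.7680]
Difference = 0.3599 − 0.3169 = 0.0429

0.043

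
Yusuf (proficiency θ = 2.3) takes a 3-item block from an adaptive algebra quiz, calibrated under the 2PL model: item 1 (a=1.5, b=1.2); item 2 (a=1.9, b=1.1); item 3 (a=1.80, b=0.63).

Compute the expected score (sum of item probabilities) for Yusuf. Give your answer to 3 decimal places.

2.699

P(θ) = 1 / (1 + exp(−a(θ − b)))
P_1 = 1/(1+e^{-1.6500}) = 0.8389
P_2 = 1/(1+e^{-2.2800}) = 0.9072
P_3 = 1/(1+e^{-3.0060}) = 0.9528
E[score] = 0.8389 + 0.9072 + 0.9528 = 2.6989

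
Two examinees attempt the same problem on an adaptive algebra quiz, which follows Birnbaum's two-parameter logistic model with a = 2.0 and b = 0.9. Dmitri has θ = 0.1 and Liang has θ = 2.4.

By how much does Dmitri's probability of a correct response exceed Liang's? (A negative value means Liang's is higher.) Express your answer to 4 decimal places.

P(θ) = 1 / (1 + exp(−a(θ − b)))
P(Dmitri) = 0.1680  [exponent -1.6000]
P(Liang) = 0.9526  [exponent 3.0000]
Difference = 0.1680 − 0.9526 = -0.7846

-0.7846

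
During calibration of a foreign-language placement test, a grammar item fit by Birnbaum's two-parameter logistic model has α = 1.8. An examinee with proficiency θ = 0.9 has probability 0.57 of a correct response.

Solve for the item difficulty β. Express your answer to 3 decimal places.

0.743

P(θ) = 1 / (1 + exp(−α(θ − β)))
logit(0.57) = ln(0.57/0.43) = 0.2819
β = θ − logit/(α) = 0.9 − 0.2819/1.8000 = 0.7434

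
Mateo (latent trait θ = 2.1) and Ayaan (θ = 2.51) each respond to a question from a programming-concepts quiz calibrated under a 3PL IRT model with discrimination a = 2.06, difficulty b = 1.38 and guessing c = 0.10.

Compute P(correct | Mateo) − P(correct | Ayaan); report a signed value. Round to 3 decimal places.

P(θ) = c + (1 − c) · 1 / (1 + exp(−a(θ − b)))
P(Mateo) = 0.8335  [exponent 1.4832]
P(Ayaan) = 0.9200  [exponent 2.3278]
Difference = 0.8335 − 0.9200 = -0.0865

-0.086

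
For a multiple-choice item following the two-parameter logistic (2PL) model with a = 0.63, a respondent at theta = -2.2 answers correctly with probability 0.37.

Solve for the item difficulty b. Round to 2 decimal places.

P(theta) = 1 / (1 + exp(−a(theta − b)))
logit(0.37) = ln(0.37/0.63) = -0.5322
b = theta − logit/(a) = -2.2 − (-0.5322)/0.6300 = -1.3552

-1.36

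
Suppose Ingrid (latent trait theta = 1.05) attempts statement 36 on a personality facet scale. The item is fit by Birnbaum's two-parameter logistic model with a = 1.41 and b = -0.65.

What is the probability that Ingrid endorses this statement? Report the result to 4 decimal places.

P(theta) = 1 / (1 + exp(−a(theta − b)))
Exponent: 1.41 × (1.05 − (-0.65)) = 2.3970
1/(1 + e^{-2.3970}) = 0.9166

0.9166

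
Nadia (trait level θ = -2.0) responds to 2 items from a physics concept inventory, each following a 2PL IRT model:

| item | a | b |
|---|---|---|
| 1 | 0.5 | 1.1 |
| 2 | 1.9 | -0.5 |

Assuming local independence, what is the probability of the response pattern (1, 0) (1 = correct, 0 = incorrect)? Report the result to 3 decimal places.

0.166

P(θ) = 1 / (1 + exp(−a(θ − b)))
P_1 = 1/(1+e^{1.5500}) = 0.1751
P_2 = 1/(1+e^{2.8500}) = 0.0547
L = P_1 × (1−P_2) = 0.1751 × 0.9453 = 0.16551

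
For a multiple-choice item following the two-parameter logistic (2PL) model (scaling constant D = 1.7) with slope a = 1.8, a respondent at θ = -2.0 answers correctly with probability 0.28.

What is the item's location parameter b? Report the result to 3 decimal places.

-1.691

P(θ) = 1 / (1 + exp(−D·a(θ − b)))
logit(0.28) = ln(0.28/0.72) = -0.9445
b = θ − logit/(1.7·a) = -2.0 − (-0.9445)/3.0600 = -1.6914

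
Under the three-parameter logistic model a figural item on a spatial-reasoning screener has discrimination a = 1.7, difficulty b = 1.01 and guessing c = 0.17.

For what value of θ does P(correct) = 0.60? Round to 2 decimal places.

1.05

P(θ) = c + (1 − c) · 1 / (1 + exp(−a(θ − b)))
Remove guessing floor: (0.60 − 0.17)/(1 − 0.17) = 0.5181
logit = ln(0.5181/0.4819) = 0.0723
θ = b + logit/(a) = 1.01 + 0.0723/1.7000 = 1.0525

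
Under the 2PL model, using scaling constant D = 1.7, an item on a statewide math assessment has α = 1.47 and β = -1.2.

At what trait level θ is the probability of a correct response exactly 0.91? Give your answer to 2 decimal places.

-0.27

P(θ) = 1 / (1 + exp(−D·α(θ − β)))
logit = ln(0.9100/0.0900) = 2.3136
θ = β + logit/(1.7·α) = -1.2 + 2.3136/2.4990 = -0.2742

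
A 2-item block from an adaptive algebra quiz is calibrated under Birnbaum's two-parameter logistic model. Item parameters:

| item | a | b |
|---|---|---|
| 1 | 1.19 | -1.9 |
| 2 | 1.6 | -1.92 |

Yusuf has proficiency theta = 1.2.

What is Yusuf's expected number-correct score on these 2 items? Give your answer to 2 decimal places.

1.97

P(theta) = 1 / (1 + exp(−a(theta − b)))
P_1 = 1/(1+e^{-3.6890}) = 0.9756
P_2 = 1/(1+e^{-4.9920}) = 0.9933
E[score] = 0.9756 + 0.9933 = 1.9689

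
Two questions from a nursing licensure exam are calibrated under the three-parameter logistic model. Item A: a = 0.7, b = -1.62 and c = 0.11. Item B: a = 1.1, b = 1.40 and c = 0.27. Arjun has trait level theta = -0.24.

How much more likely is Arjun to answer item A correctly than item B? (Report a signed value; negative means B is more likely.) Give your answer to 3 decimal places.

0.381

P(theta) = c + (1 − c) · 1 / (1 + exp(−a(theta − b)))
P_A = 0.7546
P_B = 0.3732
P_A − P_B = 0.3814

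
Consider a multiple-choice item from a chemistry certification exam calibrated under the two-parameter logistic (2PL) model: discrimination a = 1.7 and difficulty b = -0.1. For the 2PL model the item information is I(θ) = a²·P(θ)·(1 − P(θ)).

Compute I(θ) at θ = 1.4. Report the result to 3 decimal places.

0.194

P = 1/(1+e^{-2.5500}) = 0.9276
P(1−P) = 0.9276 × 0.0724 = 0.0672
I = a² × P(1−P) = 1.7² × 0.0672 = 0.19415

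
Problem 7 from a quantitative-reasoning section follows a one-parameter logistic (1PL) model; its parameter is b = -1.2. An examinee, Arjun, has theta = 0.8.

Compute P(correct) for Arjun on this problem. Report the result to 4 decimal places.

0.8808

P(theta) = 1 / (1 + exp(−(theta − b)))
Exponent: (0.8 − (-1.2)) = 2.0000
1/(1 + e^{-2.0000}) = 0.8808
P = 0.8808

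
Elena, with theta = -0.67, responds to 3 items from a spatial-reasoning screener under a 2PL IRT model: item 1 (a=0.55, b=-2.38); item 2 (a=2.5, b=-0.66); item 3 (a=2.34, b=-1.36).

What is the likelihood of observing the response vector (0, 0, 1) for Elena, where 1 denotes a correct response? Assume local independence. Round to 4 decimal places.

0.1186

P(theta) = 1 / (1 + exp(−a(theta − b)))
P_1 = 1/(1+e^{-0.9405}) = 0.7192
P_2 = 1/(1+e^{0.0250}) = 0.4938
P_3 = 1/(1+e^{-1.6146}) = 0.8340
L = (1−P_1) × (1−P_2) × P_3 = 0.2808 × 0.5062 × 0.8340 = 0.11856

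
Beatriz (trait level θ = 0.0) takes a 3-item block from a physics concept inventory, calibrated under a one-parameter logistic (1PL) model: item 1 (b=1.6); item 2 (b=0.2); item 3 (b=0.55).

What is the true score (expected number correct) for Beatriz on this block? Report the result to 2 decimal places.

0.98

P(θ) = 1 / (1 + exp(−(θ − b)))
P_1 = 1/(1+e^{1.6000}) = 0.1680
P_2 = 1/(1+e^{0.2000}) = 0.4502
P_3 = 1/(1+e^{0.5500}) = 0.3659
E[score] = 0.1680 + 0.4502 + 0.3659 = 0.9840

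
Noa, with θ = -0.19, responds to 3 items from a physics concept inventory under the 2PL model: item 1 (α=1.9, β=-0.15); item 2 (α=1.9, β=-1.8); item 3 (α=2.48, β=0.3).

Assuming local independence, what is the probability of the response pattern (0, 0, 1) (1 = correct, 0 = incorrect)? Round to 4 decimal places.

P(θ) = 1 / (1 + exp(−α(θ − β)))
P_1 = 1/(1+e^{0.0760}) = 0.4810
P_2 = 1/(1+e^{-3.0590}) = 0.9552
P_3 = 1/(1+e^{1.2152}) = 0.2288
L = (1−P_1) × (1−P_2) × P_3 = 0.5190 × 0.0448 × 0.2288 = 0.00532

0.0053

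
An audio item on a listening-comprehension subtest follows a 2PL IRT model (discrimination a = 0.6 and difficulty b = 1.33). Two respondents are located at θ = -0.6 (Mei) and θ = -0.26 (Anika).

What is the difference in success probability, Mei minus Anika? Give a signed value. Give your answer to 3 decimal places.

-0.039

P(θ) = 1 / (1 + exp(−a(θ − b)))
P(Mei) = 0.2390  [exponent -1.1580]
P(Anika) = 0.2781  [exponent -0.9540]
Difference = 0.2390 − 0.2781 = -0.0391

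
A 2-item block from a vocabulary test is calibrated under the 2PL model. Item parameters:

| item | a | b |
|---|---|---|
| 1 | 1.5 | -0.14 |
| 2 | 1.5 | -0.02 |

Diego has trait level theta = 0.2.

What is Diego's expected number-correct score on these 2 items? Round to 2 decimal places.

P(theta) = 1 / (1 + exp(−a(theta − b)))
P_1 = 1/(1+e^{-0.5100}) = 0.6248
P_2 = 1/(1+e^{-0.3300}) = 0.5818
E[score] = 0.6248 + 0.5818 = 1.2066

1.21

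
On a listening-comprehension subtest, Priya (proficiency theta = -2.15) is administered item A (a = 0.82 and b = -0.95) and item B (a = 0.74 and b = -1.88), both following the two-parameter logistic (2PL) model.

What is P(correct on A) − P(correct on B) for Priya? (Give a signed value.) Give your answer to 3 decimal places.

-0.178

P(theta) = 1 / (1 + exp(−a(theta − b)))
P_A = 0.2721
P_B = 0.4502
P_A − P_B = -0.1781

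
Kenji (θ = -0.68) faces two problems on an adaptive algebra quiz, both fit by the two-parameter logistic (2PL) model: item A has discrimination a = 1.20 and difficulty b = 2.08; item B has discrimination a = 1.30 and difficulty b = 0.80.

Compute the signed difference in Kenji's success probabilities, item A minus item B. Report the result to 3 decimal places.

-0.092

P(θ) = 1 / (1 + exp(−a(θ − b)))
P_A = 0.0352
P_B = 0.1274
P_A − P_B = -0.0923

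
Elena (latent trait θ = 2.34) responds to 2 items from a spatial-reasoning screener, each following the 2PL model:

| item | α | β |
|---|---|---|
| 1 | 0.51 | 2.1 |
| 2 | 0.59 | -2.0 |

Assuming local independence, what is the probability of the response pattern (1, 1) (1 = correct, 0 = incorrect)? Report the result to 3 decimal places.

0.493

P(θ) = 1 / (1 + exp(−α(θ − β)))
P_1 = 1/(1+e^{-0.1224}) = 0.5306
P_2 = 1/(1+e^{-2.5606}) = 0.9283
L = P_1 × P_2 = 0.5306 × 0.9283 = 0.49251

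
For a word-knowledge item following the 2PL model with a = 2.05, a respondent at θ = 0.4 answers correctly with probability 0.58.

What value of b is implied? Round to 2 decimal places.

0.24

P(θ) = 1 / (1 + exp(−a(θ − b)))
logit(0.58) = ln(0.58/0.42) = 0.3228
b = θ − logit/(a) = 0.4 − 0.3228/2.0500 = 0.2425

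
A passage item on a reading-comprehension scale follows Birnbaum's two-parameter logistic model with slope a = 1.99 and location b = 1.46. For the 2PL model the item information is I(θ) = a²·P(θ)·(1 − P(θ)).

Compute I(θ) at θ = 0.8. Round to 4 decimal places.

0.6614

P = 1/(1+e^{1.3134}) = 0.2119
P(1−P) = 0.2119 × 0.7881 = 0.1670
I = a² × P(1−P) = 1.99² × 0.1670 = 0.66137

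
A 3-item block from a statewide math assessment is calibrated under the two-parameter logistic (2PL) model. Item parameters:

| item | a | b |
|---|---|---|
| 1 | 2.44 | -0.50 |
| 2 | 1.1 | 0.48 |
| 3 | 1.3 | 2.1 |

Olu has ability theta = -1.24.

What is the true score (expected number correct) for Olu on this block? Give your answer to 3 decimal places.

0.285

P(theta) = 1 / (1 + exp(−a(theta − b)))
P_1 = 1/(1+e^{1.8056}) = 0.1412
P_2 = 1/(1+e^{1.8920}) = 0.1310
P_3 = 1/(1+e^{4.3420}) = 0.0128
E[score] = 0.1412 + 0.1310 + 0.0128 = 0.2850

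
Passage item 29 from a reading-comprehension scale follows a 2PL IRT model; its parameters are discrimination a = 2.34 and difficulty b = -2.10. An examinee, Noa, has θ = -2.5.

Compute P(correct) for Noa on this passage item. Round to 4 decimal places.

0.2817

P(θ) = 1 / (1 + exp(−a(θ − b)))
Exponent: 2.34 × (-2.5 − (-2.10)) = -0.9360
1/(1 + e^{0.9360}) = 0.2817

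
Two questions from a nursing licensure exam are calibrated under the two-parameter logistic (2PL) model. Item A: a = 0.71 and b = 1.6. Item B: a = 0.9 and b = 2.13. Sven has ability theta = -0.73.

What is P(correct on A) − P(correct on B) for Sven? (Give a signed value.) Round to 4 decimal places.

P(theta) = 1 / (1 + exp(−a(theta − b)))
P_A = 0.1605
P_B = 0.0708
P_A − P_B = 0.0897

0.0897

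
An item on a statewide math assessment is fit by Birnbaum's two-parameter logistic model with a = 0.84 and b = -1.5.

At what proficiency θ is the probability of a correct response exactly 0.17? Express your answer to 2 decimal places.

P(θ) = 1 / (1 + exp(−a(θ − b)))
logit = ln(0.1700/0.8300) = -1.5856
θ = b + logit/(a) = -1.5 + (-1.5856)/0.8400 = -3.3877

-3.39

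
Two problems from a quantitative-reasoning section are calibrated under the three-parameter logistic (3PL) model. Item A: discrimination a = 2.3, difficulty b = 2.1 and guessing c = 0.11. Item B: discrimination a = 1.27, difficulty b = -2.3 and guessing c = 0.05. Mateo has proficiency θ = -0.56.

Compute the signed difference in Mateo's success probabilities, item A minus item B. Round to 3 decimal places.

-0.794

P(θ) = c + (1 − c) · 1 / (1 + exp(−a(θ − b)))
P_A = 0.1120
P_B = 0.9061
P_A − P_B = -0.7941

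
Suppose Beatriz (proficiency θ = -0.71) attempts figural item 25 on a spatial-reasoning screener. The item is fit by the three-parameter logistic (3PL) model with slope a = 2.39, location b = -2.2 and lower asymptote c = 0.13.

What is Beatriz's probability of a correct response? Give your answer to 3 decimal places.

0.976

P(θ) = c + (1 − c) · 1 / (1 + exp(−a(θ − b)))
Exponent: 2.39 × (-0.71 − (-2.2)) = 3.5611
1/(1 + e^{-3.5611}) = 0.9724
P = 0.13 + 0.87 × 0.9724 = 0.9760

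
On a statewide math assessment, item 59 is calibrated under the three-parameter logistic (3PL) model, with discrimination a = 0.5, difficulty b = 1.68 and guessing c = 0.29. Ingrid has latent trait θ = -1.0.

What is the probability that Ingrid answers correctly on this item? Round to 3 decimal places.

P(θ) = c + (1 − c) · 1 / (1 + exp(−a(θ − b)))
Exponent: 0.5 × (-1.0 − 1.68) = -1.3400
1/(1 + e^{1.3400}) = 0.2075
P = 0.29 + 0.71 × 0.2075 = 0.4373

0.437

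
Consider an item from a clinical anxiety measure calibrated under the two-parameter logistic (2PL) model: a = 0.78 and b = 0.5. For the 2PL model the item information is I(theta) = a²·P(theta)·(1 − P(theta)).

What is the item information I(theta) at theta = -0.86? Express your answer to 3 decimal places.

0.116

P = 1/(1+e^{1.0608}) = 0.2572
P(1−P) = 0.2572 × 0.7428 = 0.1910
I = a² × P(1−P) = 0.78² × 0.1910 = 0.11622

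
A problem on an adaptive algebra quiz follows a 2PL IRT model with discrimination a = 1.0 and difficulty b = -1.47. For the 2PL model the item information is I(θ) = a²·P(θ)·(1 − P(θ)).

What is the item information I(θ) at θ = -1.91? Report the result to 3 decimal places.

P = 1/(1+e^{0.4400}) = 0.3917
P(1−P) = 0.3917 × 0.6083 = 0.2383
I = a² × P(1−P) = 1.0² × 0.2383 = 0.23828

0.238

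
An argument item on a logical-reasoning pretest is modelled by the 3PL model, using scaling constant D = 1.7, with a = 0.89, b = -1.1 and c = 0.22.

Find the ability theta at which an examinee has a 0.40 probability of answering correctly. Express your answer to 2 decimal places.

-1.90

P(theta) = c + (1 − c) · 1 / (1 + exp(−D·a(theta − b)))
Remove guessing floor: (0.40 − 0.22)/(1 − 0.22) = 0.2308
logit = ln(0.2308/0.7692) = -1.2040
theta = b + logit/(1.7·a) = -1.1 + (-1.2040)/1.5130 = -1.8958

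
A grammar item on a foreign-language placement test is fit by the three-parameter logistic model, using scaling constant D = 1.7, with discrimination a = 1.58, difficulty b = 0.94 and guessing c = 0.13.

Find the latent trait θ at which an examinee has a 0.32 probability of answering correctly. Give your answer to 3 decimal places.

0.465

P(θ) = c + (1 − c) · 1 / (1 + exp(−D·a(θ − b)))
Remove guessing floor: (0.32 − 0.13)/(1 − 0.13) = 0.2184
logit = ln(0.2184/0.7816) = -1.2751
θ = b + logit/(1.7·a) = 0.94 + (-1.2751)/2.6860 = 0.4653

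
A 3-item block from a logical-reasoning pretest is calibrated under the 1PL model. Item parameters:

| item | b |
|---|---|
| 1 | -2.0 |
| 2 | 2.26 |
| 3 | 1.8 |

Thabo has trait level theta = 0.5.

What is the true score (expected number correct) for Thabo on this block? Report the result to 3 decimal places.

P(theta) = 1 / (1 + exp(−(theta − b)))
P_1 = 1/(1+e^{-2.5000}) = 0.9241
P_2 = 1/(1+e^{1.7600}) = 0.1468
P_3 = 1/(1+e^{1.3000}) = 0.2142
E[score] = 0.9241 + 0.1468 + 0.2142 = 1.2851

1.285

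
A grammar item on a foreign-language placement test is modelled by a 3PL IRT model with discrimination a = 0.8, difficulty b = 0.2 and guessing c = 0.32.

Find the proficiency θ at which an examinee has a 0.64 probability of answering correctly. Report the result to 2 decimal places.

0.05

P(θ) = c + (1 − c) · 1 / (1 + exp(−a(θ − b)))
Remove guessing floor: (0.64 − 0.32)/(1 − 0.32) = 0.4706
logit = ln(0.4706/0.5294) = -0.1178
θ = b + logit/(a) = 0.2 + (-0.1178)/0.8000 = 0.0528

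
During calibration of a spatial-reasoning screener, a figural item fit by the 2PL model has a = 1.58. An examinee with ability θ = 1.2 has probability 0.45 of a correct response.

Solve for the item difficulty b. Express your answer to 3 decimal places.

P(θ) = 1 / (1 + exp(−a(θ − b)))
logit(0.45) = ln(0.45/0.55) = -0.2007
b = θ − logit/(a) = 1.2 − (-0.2007)/1.5800 = 1.3270

1.327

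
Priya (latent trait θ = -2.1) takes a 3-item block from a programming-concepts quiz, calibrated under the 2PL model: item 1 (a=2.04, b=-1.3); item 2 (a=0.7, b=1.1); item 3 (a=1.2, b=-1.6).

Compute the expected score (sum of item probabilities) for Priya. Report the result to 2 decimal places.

0.61

P(θ) = 1 / (1 + exp(−a(θ − b)))
P_1 = 1/(1+e^{1.6320}) = 0.1636
P_2 = 1/(1+e^{2.2400}) = 0.0962
P_3 = 1/(1+e^{0.6000}) = 0.3543
E[score] = 0.1636 + 0.0962 + 0.3543 = 0.6141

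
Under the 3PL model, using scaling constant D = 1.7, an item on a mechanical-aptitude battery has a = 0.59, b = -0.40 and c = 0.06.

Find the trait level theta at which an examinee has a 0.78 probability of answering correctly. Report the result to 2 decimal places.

P(theta) = c + (1 − c) · 1 / (1 + exp(−D·a(theta − b)))
Remove guessing floor: (0.78 − 0.06)/(1 − 0.06) = 0.7660
logit = ln(0.7660/0.2340) = 1.1856
theta = b + logit/(1.7·a) = -0.40 + 1.1856/1.0030 = 0.7821

0.78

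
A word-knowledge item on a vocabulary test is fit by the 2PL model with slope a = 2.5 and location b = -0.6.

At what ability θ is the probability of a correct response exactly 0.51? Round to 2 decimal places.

P(θ) = 1 / (1 + exp(−a(θ − b)))
logit = ln(0.5100/0.4900) = 0.0400
θ = b + logit/(a) = -0.6 + 0.0400/2.5000 = -0.5840

-0.58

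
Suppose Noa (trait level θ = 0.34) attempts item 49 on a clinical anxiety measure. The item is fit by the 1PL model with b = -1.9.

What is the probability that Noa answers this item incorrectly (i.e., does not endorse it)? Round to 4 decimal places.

0.0962

P(θ) = 1 / (1 + exp(−(θ − b)))
Exponent: (0.34 − (-1.9)) = 2.2400
1/(1 + e^{-2.2400}) = 0.9038
P = 0.9038
P(incorrect) = 1 − 0.9038 = 0.0962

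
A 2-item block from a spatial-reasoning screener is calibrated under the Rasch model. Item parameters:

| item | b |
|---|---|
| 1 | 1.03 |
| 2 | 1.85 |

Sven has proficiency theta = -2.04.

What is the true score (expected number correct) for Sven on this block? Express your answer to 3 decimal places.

0.064

P(theta) = 1 / (1 + exp(−(theta − b)))
P_1 = 1/(1+e^{3.0700}) = 0.0444
P_2 = 1/(1+e^{3.8900}) = 0.0200
E[score] = 0.0444 + 0.0200 = 0.0644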